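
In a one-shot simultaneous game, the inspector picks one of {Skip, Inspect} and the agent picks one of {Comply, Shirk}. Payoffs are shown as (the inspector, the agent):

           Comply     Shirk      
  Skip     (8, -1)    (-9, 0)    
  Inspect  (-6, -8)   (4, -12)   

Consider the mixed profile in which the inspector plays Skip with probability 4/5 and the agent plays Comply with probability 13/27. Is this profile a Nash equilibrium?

Check the agent's indifference given the inspector's mix p = 4/5:
  payoff from Comply = -12/5; payoff from Shirk = -12/5 — equal.
Check the inspector's indifference given the agent's mix q = 13/27:
  payoff from Skip = -22/27; payoff from Inspect = -22/27 — equal.
Both players are indifferent, so neither can profitably deviate.

Yes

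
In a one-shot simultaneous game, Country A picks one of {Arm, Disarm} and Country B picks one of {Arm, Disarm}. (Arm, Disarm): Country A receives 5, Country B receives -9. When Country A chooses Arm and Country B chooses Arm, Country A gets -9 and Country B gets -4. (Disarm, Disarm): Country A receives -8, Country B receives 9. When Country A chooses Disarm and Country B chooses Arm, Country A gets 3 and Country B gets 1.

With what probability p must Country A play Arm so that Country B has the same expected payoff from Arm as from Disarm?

p = 8/13

Country B's indifference between Arm and Disarm determines Country A's mixing probability p:
  Country B's expected payoff from Arm: p·(-4) + (1−p)·1 = -5p + 1
  Country B's expected payoff from Disarm: p·(-9) + (1−p)·9 = -18p + 9
  -5p + 1 = -18p + 9  ⇒  13p = 8  ⇒  p = 8/13.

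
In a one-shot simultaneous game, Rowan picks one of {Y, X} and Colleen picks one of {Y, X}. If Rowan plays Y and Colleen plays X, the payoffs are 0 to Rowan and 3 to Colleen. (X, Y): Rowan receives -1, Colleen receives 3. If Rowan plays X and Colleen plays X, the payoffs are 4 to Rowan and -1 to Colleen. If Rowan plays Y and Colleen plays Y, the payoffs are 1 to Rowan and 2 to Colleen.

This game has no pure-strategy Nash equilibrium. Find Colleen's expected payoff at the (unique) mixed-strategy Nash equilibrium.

11/5

Set Colleen's expected payoff from Y equal to that from X:
  Colleen's payoff to Y: p·2 + (1−p)·3 = -p + 3
  Colleen's payoff to X: p·3 + (1−p)·(-1) = 4p - 1
  -p + 3 = 4p - 1  ⇒  -5p = -4  ⇒  p = 4/5.
At equilibrium Colleen is indifferent across columns, so Colleen's payoff equals the payoff from Y: (4/5)·2 + (1/5)·3 = 11/5.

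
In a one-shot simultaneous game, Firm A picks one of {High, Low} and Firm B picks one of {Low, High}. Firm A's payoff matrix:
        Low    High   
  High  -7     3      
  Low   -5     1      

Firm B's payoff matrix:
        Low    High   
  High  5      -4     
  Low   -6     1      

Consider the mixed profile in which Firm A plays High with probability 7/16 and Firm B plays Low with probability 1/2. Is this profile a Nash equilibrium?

Check Firm B's indifference given Firm A's mix p = 7/16:
  payoff from Low = -19/16; payoff from High = -19/16 — equal.
Check Firm A's indifference given Firm B's mix q = 1/2:
  payoff from High = -2; payoff from Low = -2 — equal.
Both players are indifferent, so neither can profitably deviate.

Yes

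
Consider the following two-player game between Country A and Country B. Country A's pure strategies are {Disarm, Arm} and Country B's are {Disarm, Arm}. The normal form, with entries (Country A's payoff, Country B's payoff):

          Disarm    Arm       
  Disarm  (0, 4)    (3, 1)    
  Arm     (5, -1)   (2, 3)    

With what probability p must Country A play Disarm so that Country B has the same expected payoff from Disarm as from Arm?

Country B's indifference between Disarm and Arm determines Country A's mixing probability p:
  Country B's payoff to Disarm: p·4 + (1−p)·(-1) = 5p - 1
  Country B's payoff to Arm: p·1 + (1−p)·3 = -2p + 3
  5p - 1 = -2p + 3  ⇒  7p = 4  ⇒  p = 4/7.

p = 4/7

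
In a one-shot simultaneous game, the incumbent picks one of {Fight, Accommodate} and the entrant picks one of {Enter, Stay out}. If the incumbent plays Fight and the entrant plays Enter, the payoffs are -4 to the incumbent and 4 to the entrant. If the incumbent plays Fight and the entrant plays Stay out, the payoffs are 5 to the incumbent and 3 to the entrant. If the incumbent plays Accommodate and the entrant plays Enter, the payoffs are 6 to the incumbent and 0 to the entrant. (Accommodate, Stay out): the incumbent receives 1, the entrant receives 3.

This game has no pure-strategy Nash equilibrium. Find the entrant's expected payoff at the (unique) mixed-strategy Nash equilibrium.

In a mixed equilibrium the entrant is indifferent between Enter and Stay out; this condition fixes p.
  the entrant's expected payoff from Enter: p·4 + (1−p)·0 = 4p
  the entrant's expected payoff from Stay out: p·3 + (1−p)·3 = 3
  4p = 3  ⇒  4p = 3  ⇒  p = 3/4.
At equilibrium the entrant is indifferent across columns, so the entrant's payoff equals the payoff from Enter: (3/4)·4 + (1/4)·0 = 3.

3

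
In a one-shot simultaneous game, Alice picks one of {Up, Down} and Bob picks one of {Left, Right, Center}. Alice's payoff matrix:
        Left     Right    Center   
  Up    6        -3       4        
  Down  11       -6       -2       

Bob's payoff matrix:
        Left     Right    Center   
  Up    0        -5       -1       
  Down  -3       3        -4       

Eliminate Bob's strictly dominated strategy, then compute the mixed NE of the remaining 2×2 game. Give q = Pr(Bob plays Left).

q = 3/8

Bob's strategy Center is strictly dominated by Left: 0 > -1 and -3 > -4. Eliminate Center.
In a mixed equilibrium Alice is indifferent between Up and Down; this condition fixes q.
  Alice's payoff from Up: q·6 + (1−q)·(-3) = 9q - 3
  Alice's payoff from Down: q·11 + (1−q)·(-6) = 17q - 6
  9q - 3 = 17q - 6  ⇒  -8q = -3  ⇒  q = 3/8.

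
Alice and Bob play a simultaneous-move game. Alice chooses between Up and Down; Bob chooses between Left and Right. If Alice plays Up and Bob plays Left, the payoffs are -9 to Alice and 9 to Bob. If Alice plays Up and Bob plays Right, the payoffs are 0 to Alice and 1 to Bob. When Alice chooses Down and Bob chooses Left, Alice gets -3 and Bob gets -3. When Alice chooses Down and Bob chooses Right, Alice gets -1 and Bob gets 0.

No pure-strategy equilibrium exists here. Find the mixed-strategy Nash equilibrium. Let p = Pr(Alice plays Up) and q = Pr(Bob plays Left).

In a mixed equilibrium Bob is indifferent between Left and Right; this condition fixes p.
  Bob's expected payoff from Left: p·9 + (1−p)·(-3) = 12p - 3
  Bob's expected payoff from Right: p·1 + (1−p)·0 = p
  12p - 3 = p  ⇒  11p = 3  ⇒  p = 3/11.
In a mixed equilibrium Alice is indifferent between Up and Down; this condition fixes q.
  Alice's payoff to Up: q·(-9) + (1−q)·0 = -9q
  Alice's payoff to Down: q·(-3) + (1−q)·(-1) = -2q - 1
  -9q = -2q - 1  ⇒  -7q = -1  ⇒  q = 1/7.

p = 3/11, q = 1/7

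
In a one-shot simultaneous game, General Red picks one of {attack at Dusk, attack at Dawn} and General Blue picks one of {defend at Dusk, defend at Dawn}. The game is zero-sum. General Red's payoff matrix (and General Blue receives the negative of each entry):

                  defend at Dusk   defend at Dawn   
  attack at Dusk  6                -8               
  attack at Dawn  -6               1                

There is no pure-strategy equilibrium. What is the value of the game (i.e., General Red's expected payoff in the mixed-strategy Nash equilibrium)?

In a mixed equilibrium General Red is indifferent between attack at Dusk and attack at Dawn; this condition fixes q.
  General Red's payoff from attack at Dusk: q·6 + (1−q)·(-8) = 14q - 8
  General Red's payoff from attack at Dawn: q·(-6) + (1−q)·1 = -7q + 1
  14q - 8 = -7q + 1  ⇒  21q = 9  ⇒  q = 3/7.
The value is General Red's expected payoff against this mix (using attack at Dusk): (3/7)·6 + (4/7)·(-8) = -2.

v = -2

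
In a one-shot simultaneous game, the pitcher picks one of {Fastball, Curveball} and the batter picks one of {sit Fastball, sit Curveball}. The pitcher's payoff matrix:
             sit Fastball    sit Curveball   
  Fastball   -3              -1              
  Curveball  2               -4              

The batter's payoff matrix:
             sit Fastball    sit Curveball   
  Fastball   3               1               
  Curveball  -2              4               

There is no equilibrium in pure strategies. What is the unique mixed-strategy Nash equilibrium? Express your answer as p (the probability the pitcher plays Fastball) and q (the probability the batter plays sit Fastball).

Set the batter's expected payoff from sit Fastball equal to that from sit Curveball:
  the batter's payoff to sit Fastball: p·3 + (1−p)·(-2) = 5p - 2
  the batter's payoff to sit Curveball: p·1 + (1−p)·4 = -3p + 4
  5p - 2 = -3p + 4  ⇒  8p = 6  ⇒  p = 3/4.
Set the pitcher's expected payoff from Fastball equal to that from Curveball:
  the pitcher's payoff to Fastball: q·(-3) + (1−q)·(-1) = -2q - 1
  the pitcher's payoff to Curveball: q·2 + (1−q)·(-4) = 6q - 4
  -2q - 1 = 6q - 4  ⇒  -8q = -3  ⇒  q = 3/8.

p = 3/4, q = 3/8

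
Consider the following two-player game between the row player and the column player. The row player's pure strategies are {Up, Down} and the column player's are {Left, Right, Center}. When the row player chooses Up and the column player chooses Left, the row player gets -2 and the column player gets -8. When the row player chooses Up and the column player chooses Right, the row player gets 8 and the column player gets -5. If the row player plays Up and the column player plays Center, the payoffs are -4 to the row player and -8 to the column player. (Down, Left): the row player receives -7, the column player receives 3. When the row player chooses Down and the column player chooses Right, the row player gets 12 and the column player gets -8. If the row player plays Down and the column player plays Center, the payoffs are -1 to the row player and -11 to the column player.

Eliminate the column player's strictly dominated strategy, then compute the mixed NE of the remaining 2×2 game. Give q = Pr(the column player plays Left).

The column player's strategy Center is strictly dominated by Right: -5 > -8 and -8 > -11. Eliminate Center.
In a mixed equilibrium the row player is indifferent between Up and Down; this condition fixes q.
  the row player's expected payoff from Up: q·(-2) + (1−q)·8 = -10q + 8
  the row player's expected payoff from Down: q·(-7) + (1−q)·12 = -19q + 12
  -10q + 8 = -19q + 12  ⇒  9q = 4  ⇒  q = 4/9.

q = 4/9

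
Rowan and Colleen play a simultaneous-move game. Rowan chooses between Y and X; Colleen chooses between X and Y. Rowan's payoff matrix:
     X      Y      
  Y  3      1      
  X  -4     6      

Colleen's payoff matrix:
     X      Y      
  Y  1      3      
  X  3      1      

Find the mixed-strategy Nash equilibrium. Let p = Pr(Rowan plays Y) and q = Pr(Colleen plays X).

For Colleen to be willing to mix, Colleen must be indifferent between X and Y, which pins down Rowan's mix.
  Colleen's expected payoff from X: p·1 + (1−p)·3 = -2p + 3
  Colleen's expected payoff from Y: p·3 + (1−p)·1 = 2p + 1
  -2p + 3 = 2p + 1  ⇒  -4p = -2  ⇒  p = 1/2.
Set Rowan's expected payoff from Y equal to that from X:
  Rowan's payoff to Y: q·3 + (1−q)·1 = 2q + 1
  Rowan's payoff to X: q·(-4) + (1−q)·6 = -10q + 6
  2q + 1 = -10q + 6  ⇒  12q = 5  ⇒  q = 5/12.

p = 1/2, q = 5/12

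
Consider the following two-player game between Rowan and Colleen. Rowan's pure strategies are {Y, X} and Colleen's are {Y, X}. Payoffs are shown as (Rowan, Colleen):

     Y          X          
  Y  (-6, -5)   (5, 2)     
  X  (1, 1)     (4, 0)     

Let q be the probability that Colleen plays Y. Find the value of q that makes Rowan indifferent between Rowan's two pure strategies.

Set Rowan's expected payoff from Y equal to that from X:
  Rowan's payoff from Y: q·(-6) + (1−q)·5 = -11q + 5
  Rowan's payoff from X: q·1 + (1−q)·4 = -3q + 4
  -11q + 5 = -3q + 4  ⇒  -8q = -1  ⇒  q = 1/8.

q = 1/8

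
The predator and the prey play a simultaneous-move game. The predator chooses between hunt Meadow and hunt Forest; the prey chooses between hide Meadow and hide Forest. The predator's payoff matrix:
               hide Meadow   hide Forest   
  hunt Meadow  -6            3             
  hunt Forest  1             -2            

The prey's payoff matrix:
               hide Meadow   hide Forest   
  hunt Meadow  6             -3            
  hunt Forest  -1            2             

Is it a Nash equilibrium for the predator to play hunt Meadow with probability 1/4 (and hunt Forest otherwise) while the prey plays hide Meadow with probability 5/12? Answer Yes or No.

Yes

Check the prey's indifference given the predator's mix p = 1/4:
  payoff from hide Meadow = 3/4; payoff from hide Forest = 3/4 — equal.
Check the predator's indifference given the prey's mix q = 5/12:
  payoff from hunt Meadow = -3/4; payoff from hunt Forest = -3/4 — equal.
Both players are indifferent, so neither can profitably deviate.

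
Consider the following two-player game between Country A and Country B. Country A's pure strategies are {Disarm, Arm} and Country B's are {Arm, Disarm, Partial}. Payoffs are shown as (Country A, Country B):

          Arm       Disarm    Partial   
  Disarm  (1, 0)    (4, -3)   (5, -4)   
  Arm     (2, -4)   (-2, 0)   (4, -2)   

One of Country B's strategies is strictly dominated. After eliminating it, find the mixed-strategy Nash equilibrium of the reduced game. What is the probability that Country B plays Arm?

Country B's strategy Partial is strictly dominated by Disarm: -3 > -4 and 0 > -2. Eliminate Partial.
For Country A to be willing to mix, Country A must be indifferent between Disarm and Arm, which pins down Country B's mix.
  Country A's payoff from Disarm: q·1 + (1−q)·4 = -3q + 4
  Country A's payoff from Arm: q·2 + (1−q)·(-2) = 4q - 2
  -3q + 4 = 4q - 2  ⇒  -7q = -6  ⇒  q = 6/7.

q = 6/7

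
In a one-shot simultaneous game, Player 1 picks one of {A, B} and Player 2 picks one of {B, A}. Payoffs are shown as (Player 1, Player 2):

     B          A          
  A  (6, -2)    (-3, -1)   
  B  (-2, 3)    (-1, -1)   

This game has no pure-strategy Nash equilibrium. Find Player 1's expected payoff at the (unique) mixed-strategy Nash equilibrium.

In a mixed equilibrium Player 1 is indifferent between A and B; this condition fixes q.
  Player 1's payoff to A: q·6 + (1−q)·(-3) = 9q - 3
  Player 1's payoff to B: q·(-2) + (1−q)·(-1) = -q - 1
  9q - 3 = -q - 1  ⇒  10q = 2  ⇒  q = 1/5.
At equilibrium Player 1 is indifferent across rows, so Player 1's payoff equals the payoff from A: (1/5)·6 + (4/5)·(-3) = -6/5.

-6/5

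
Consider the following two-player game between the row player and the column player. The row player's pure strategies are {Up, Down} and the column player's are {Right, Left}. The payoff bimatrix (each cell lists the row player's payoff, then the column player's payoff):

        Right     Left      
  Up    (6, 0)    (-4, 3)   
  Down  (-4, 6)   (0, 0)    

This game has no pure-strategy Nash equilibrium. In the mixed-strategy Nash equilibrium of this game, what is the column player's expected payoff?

The column player's indifference between Right and Left determines the row player's mixing probability p:
  the column player's payoff from Right: p·0 + (1−p)·6 = -6p + 6
  the column player's payoff from Left: p·3 + (1−p)·0 = 3p
  -6p + 6 = 3p  ⇒  -9p = -6  ⇒  p = 2/3.
At equilibrium the column player is indifferent across columns, so the column player's payoff equals the payoff from Right: (2/3)·0 + (1/3)·6 = 2.

2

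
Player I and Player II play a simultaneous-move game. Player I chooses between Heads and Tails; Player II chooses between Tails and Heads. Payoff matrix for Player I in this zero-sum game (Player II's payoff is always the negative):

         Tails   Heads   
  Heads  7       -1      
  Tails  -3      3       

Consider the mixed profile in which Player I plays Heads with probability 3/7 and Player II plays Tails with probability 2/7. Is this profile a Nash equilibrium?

Check Player II's indifference given Player I's mix p = 3/7:
  payoff from Tails = -9/7; payoff from Heads = -9/7 — equal.
Check Player I's indifference given Player II's mix q = 2/7:
  payoff from Heads = 9/7; payoff from Tails = 9/7 — equal.
Both players are indifferent, so neither can profitably deviate.

Yes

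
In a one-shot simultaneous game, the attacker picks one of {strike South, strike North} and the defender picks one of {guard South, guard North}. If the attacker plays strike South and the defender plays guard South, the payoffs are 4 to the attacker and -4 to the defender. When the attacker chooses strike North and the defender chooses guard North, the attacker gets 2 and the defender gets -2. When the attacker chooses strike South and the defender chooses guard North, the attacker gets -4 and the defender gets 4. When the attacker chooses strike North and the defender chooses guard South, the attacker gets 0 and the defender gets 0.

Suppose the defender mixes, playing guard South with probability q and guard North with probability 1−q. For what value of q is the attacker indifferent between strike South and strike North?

For the attacker to be willing to mix, the attacker must be indifferent between strike South and strike North, which pins down the defender's mix.
  the attacker's payoff from strike South: q·4 + (1−q)·(-4) = 8q - 4
  the attacker's payoff from strike North: q·0 + (1−q)·2 = -2q + 2
  8q - 4 = -2q + 2  ⇒  10q = 6  ⇒  q = 3/5.

q = 3/5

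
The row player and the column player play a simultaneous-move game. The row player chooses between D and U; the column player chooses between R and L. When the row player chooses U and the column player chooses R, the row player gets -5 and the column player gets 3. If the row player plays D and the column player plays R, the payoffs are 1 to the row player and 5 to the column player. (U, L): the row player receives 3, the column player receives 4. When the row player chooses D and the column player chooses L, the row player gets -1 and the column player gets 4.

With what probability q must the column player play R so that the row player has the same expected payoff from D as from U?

In a mixed equilibrium the row player is indifferent between D and U; this condition fixes q.
  the row player's payoff to D: q·1 + (1−q)·(-1) = 2q - 1
  the row player's payoff to U: q·(-5) + (1−q)·3 = -8q + 3
  2q - 1 = -8q + 3  ⇒  10q = 4  ⇒  q = 2/5.

q = 2/5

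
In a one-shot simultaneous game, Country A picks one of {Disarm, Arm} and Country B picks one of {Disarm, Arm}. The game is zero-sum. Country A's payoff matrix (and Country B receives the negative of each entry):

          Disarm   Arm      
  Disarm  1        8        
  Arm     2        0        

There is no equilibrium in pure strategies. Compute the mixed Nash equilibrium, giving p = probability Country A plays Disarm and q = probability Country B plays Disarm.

p = 2/9, q = 8/9

Country A's mix must leave Country B indifferent between Disarm and Arm.
  Country B's expected payoff from Disarm: p·(-1) + (1−p)·(-2) = p - 2
  Country B's expected payoff from Arm: p·(-8) + (1−p)·0 = -8p
  p - 2 = -8p  ⇒  9p = 2  ⇒  p = 2/9.
Country B's mix must leave Country A indifferent between Disarm and Arm.
  Country A's payoff from Disarm: q·1 + (1−q)·8 = -7q + 8
  Country A's payoff from Arm: q·2 + (1−q)·0 = 2q
  -7q + 8 = 2q  ⇒  -9q = -8  ⇒  q = 8/9.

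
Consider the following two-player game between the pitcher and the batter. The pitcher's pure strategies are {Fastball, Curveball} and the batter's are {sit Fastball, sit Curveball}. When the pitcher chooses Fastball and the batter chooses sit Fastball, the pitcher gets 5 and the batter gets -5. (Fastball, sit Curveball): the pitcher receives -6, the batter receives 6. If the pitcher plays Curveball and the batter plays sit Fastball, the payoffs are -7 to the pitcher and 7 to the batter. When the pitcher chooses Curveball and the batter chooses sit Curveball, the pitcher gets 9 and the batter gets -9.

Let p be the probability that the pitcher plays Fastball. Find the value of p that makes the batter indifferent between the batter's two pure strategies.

The pitcher's mix must leave the batter indifferent between sit Fastball and sit Curveball.
  the batter's expected payoff from sit Fastball: p·(-5) + (1−p)·7 = -12p + 7
  the batter's expected payoff from sit Curveball: p·6 + (1−p)·(-9) = 15p - 9
  -12p + 7 = 15p - 9  ⇒  -27p = -16  ⇒  p = 16/27.

p = 16/27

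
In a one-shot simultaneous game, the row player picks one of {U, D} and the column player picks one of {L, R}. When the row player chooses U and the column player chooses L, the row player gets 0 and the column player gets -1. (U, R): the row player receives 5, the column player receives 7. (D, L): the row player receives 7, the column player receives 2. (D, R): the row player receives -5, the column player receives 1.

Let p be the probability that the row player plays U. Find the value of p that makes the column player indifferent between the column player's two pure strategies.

p = 1/9

In a mixed equilibrium the column player is indifferent between L and R; this condition fixes p.
  the column player's payoff to L: p·(-1) + (1−p)·2 = -3p + 2
  the column player's payoff to R: p·7 + (1−p)·1 = 6p + 1
  -3p + 2 = 6p + 1  ⇒  -9p = -1  ⇒  p = 1/9.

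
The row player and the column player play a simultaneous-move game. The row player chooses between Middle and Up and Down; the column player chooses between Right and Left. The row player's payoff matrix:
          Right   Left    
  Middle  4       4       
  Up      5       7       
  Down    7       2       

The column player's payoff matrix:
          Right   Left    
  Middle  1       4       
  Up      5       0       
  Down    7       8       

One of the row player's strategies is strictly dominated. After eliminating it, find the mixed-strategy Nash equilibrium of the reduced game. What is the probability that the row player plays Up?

p = 1/6

The row player's strategy Middle is strictly dominated by Up: 5 > 4 and 7 > 4. Eliminate Middle.
Set the column player's expected payoff from Right equal to that from Left:
  the column player's payoff from Right: p·5 + (1−p)·7 = -2p + 7
  the column player's payoff from Left: p·0 + (1−p)·8 = -8p + 8
  -2p + 7 = -8p + 8  ⇒  6p = 1  ⇒  p = 1/6.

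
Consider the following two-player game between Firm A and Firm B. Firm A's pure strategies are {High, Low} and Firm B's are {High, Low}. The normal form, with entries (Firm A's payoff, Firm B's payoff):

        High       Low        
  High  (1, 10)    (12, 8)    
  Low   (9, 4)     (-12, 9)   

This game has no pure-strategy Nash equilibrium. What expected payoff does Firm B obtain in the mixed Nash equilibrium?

58/7

In a mixed equilibrium Firm B is indifferent between High and Low; this condition fixes p.
  Firm B's payoff to High: p·10 + (1−p)·4 = 6p + 4
  Firm B's payoff to Low: p·8 + (1−p)·9 = -p + 9
  6p + 4 = -p + 9  ⇒  7p = 5  ⇒  p = 5/7.
At equilibrium Firm B is indifferent across columns, so Firm B's payoff equals the payoff from High: (5/7)·10 + (2/7)·4 = 58/7.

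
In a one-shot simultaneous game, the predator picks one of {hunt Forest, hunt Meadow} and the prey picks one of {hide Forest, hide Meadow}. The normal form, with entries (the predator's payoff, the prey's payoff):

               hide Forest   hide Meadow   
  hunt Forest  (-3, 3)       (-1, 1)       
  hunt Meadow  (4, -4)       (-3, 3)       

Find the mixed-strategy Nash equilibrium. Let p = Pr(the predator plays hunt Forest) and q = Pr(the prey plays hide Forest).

p = 7/9, q = 2/9

The prey's indifference between hide Forest and hide Meadow determines the predator's mixing probability p:
  the prey's payoff from hide Forest: p·3 + (1−p)·(-4) = 7p - 4
  the prey's payoff from hide Meadow: p·1 + (1−p)·3 = -2p + 3
  7p - 4 = -2p + 3  ⇒  9p = 7  ⇒  p = 7/9.
Set the predator's expected payoff from hunt Forest equal to that from hunt Meadow:
  the predator's payoff from hunt Forest: q·(-3) + (1−q)·(-1) = -2q - 1
  the predator's payoff from hunt Meadow: q·4 + (1−q)·(-3) = 7q - 3
  -2q - 1 = 7q - 3  ⇒  -9q = -2  ⇒  q = 2/9.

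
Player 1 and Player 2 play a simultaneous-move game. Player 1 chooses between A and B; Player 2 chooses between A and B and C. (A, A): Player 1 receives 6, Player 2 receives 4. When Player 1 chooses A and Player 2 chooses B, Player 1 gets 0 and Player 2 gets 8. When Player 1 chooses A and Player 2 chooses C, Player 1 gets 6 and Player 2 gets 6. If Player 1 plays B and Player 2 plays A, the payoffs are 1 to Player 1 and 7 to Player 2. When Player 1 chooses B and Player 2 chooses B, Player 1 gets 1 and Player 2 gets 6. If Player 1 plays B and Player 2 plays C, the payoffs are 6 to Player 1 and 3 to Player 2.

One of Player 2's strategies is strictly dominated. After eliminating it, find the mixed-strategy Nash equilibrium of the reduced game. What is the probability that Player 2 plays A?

Player 2's strategy C is strictly dominated by B: 8 > 6 and 6 > 3. Eliminate C.
In a mixed equilibrium Player 1 is indifferent between A and B; this condition fixes q.
  Player 1's expected payoff from A: q·6 + (1−q)·0 = 6q
  Player 1's expected payoff from B: q·1 + (1−q)·1 = 1
  6q = 1  ⇒  6q = 1  ⇒  q = 1/6.

q = 1/6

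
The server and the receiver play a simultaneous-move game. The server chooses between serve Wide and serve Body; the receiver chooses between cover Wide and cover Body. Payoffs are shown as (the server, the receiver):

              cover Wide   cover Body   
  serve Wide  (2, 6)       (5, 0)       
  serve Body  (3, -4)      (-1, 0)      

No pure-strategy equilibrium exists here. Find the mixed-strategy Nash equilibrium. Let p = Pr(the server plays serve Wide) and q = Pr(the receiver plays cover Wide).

p = 2/5, q = 6/7

The server's mix must leave the receiver indifferent between cover Wide and cover Body.
  the receiver's expected payoff from cover Wide: p·6 + (1−p)·(-4) = 10p - 4
  the receiver's expected payoff from cover Body: p·0 + (1−p)·0 = 0
  10p - 4 = 0  ⇒  10p = 4  ⇒  p = 2/5.
Set the server's expected payoff from serve Wide equal to that from serve Body:
  the server's expected payoff from serve Wide: q·2 + (1−q)·5 = -3q + 5
  the server's expected payoff from serve Body: q·3 + (1−q)·(-1) = 4q - 1
  -3q + 5 = 4q - 1  ⇒  -7q = -6  ⇒  q = 6/7.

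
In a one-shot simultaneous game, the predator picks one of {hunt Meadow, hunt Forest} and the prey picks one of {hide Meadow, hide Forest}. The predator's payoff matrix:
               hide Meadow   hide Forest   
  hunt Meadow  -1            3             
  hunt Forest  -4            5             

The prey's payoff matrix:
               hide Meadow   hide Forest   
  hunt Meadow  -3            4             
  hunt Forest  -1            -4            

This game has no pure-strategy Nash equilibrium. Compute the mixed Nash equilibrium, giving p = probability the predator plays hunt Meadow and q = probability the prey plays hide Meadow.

p = 3/10, q = 2/5

Set the prey's expected payoff from hide Meadow equal to that from hide Forest:
  the prey's expected payoff from hide Meadow: p·(-3) + (1−p)·(-1) = -2p - 1
  the prey's expected payoff from hide Forest: p·4 + (1−p)·(-4) = 8p - 4
  -2p - 1 = 8p - 4  ⇒  -10p = -3  ⇒  p = 3/10.
In a mixed equilibrium the predator is indifferent between hunt Meadow and hunt Forest; this condition fixes q.
  the predator's payoff from hunt Meadow: q·(-1) + (1−q)·3 = -4q + 3
  the predator's payoff from hunt Forest: q·(-4) + (1−q)·5 = -9q + 5
  -4q + 3 = -9q + 5  ⇒  5q = 2  ⇒  q = 2/5.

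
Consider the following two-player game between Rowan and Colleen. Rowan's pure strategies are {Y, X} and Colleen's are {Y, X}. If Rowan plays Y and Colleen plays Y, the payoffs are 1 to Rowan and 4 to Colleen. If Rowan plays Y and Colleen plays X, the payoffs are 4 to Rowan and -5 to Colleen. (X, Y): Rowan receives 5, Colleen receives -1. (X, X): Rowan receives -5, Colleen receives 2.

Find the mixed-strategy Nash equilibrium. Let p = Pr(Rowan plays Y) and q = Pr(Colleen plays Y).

Set Colleen's expected payoff from Y equal to that from X:
  Colleen's payoff from Y: p·4 + (1−p)·(-1) = 5p - 1
  Colleen's payoff from X: p·(-5) + (1−p)·2 = -7p + 2
  5p - 1 = -7p + 2  ⇒  12p = 3  ⇒  p = 1/4.
In a mixed equilibrium Rowan is indifferent between Y and X; this condition fixes q.
  Rowan's expected payoff from Y: q·1 + (1−q)·4 = -3q + 4
  Rowan's expected payoff from X: q·5 + (1−q)·(-5) = 10q - 5
  -3q + 4 = 10q - 5  ⇒  -13q = -9  ⇒  q = 9/13.

p = 1/4, q = 9/13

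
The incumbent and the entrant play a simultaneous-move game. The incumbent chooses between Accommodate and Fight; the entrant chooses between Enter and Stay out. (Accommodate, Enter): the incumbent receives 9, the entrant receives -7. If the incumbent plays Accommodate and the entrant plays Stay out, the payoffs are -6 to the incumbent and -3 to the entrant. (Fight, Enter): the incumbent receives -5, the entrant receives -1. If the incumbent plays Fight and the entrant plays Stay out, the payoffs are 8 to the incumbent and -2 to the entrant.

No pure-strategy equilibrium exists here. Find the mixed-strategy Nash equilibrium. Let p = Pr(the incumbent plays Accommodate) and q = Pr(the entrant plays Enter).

For the entrant to be willing to mix, the entrant must be indifferent between Enter and Stay out, which pins down the incumbent's mix.
  the entrant's payoff from Enter: p·(-7) + (1−p)·(-1) = -6p - 1
  the entrant's payoff from Stay out: p·(-3) + (1−p)·(-2) = -p - 2
  -6p - 1 = -p - 2  ⇒  -5p = -1  ⇒  p = 1/5.
Set the incumbent's expected payoff from Accommodate equal to that from Fight:
  the incumbent's payoff from Accommodate: q·9 + (1−q)·(-6) = 15q - 6
  the incumbent's payoff from Fight: q·(-5) + (1−q)·8 = -13q + 8
  15q - 6 = -13q + 8  ⇒  28q = 14  ⇒  q = 1/2.

p = 1/5, q = 1/2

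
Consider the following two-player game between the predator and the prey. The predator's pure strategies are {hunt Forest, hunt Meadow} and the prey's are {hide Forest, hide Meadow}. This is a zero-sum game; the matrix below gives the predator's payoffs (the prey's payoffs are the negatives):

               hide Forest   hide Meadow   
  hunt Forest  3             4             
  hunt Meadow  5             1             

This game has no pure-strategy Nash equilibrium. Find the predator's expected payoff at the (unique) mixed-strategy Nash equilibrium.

17/5

The prey's mix must leave the predator indifferent between hunt Forest and hunt Meadow.
  the predator's payoff from hunt Forest: q·3 + (1−q)·4 = -q + 4
  the predator's payoff from hunt Meadow: q·5 + (1−q)·1 = 4q + 1
  -q + 4 = 4q + 1  ⇒  -5q = -3  ⇒  q = 3/5.
At equilibrium the predator is indifferent across rows, so the predator's payoff equals the payoff from hunt Forest: (3/5)·3 + (2/5)·4 = 17/5.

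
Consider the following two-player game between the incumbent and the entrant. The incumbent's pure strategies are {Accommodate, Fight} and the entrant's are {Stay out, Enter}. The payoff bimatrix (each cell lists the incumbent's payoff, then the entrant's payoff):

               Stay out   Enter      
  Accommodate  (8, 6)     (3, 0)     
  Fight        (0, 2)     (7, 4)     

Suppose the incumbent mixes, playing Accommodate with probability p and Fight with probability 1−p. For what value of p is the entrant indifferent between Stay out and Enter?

p = 1/4

Set the entrant's expected payoff from Stay out equal to that from Enter:
  the entrant's payoff from Stay out: p·6 + (1−p)·2 = 4p + 2
  the entrant's payoff from Enter: p·0 + (1−p)·4 = -4p + 4
  4p + 2 = -4p + 4  ⇒  8p = 2  ⇒  p = 1/4.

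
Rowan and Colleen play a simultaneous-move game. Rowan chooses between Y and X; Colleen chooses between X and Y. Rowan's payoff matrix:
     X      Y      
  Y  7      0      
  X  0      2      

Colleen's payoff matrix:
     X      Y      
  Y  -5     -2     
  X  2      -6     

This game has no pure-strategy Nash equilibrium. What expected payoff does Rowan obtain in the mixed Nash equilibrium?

Set Rowan's expected payoff from Y equal to that from X:
  Rowan's payoff to Y: q·7 + (1−q)·0 = 7q
  Rowan's payoff to X: q·0 + (1−q)·2 = -2q + 2
  7q = -2q + 2  ⇒  9q = 2  ⇒  q = 2/9.
At equilibrium Rowan is indifferent across rows, so Rowan's payoff equals the payoff from Y: (2/9)·7 + (7/9)·0 = 14/9.

14/9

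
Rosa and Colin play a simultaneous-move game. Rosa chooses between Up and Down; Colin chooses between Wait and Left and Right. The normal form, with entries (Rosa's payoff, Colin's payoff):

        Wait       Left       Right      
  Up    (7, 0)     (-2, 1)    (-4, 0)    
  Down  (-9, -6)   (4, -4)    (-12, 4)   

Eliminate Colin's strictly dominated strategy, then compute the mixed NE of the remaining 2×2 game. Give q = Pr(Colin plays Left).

q = 4/7

Colin's strategy Wait is strictly dominated by Left: 1 > 0 and -4 > -6. Eliminate Wait.
In a mixed equilibrium Rosa is indifferent between Up and Down; this condition fixes q.
  Rosa's payoff from Up: q·(-2) + (1−q)·(-4) = 2q - 4
  Rosa's payoff from Down: q·4 + (1−q)·(-12) = 16q - 12
  2q - 4 = 16q - 12  ⇒  -14q = -8  ⇒  q = 4/7.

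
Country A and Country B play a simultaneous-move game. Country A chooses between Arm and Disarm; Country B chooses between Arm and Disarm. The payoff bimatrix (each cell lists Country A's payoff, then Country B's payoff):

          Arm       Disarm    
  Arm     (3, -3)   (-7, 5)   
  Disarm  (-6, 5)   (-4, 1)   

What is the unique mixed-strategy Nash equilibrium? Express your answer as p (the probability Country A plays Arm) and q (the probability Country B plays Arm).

Set Country B's expected payoff from Arm equal to that from Disarm:
  Country B's payoff to Arm: p·(-3) + (1−p)·5 = -8p + 5
  Country B's payoff to Disarm: p·5 + (1−p)·1 = 4p + 1
  -8p + 5 = 4p + 1  ⇒  -12p = -4  ⇒  p = 1/3.
For Country A to be willing to mix, Country A must be indifferent between Arm and Disarm, which pins down Country B's mix.
  Country A's expected payoff from Arm: q·3 + (1−q)·(-7) = 10q - 7
  Country A's expected payoff from Disarm: q·(-6) + (1−q)·(-4) = -2q - 4
  10q - 7 = -2q - 4  ⇒  12q = 3  ⇒  q = 1/4.

p = 1/3, q = 1/4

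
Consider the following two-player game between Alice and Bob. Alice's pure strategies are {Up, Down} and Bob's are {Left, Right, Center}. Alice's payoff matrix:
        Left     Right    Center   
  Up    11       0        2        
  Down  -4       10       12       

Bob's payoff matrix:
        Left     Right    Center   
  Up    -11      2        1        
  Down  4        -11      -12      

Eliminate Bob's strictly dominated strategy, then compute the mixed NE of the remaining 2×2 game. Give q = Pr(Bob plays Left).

Bob's strategy Center is strictly dominated by Right: 2 > 1 and -11 > -12. Eliminate Center.
In a mixed equilibrium Alice is indifferent between Up and Down; this condition fixes q.
  Alice's payoff to Up: q·11 + (1−q)·0 = 11q
  Alice's payoff to Down: q·(-4) + (1−q)·10 = -14q + 10
  11q = -14q + 10  ⇒  25q = 10  ⇒  q = 2/5.

q = 2/5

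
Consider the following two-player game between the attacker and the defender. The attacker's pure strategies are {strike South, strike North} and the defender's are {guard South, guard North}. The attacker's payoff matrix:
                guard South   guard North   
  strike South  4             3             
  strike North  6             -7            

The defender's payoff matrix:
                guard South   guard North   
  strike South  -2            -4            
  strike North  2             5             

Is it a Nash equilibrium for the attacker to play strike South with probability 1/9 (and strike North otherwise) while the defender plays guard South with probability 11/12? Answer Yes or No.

No

Given the attacker's mix p = 1/9, the defender's payoff from guard South is 14/9 but from guard North is 4. The defender strictly prefers guard North, so the defender would not mix.
So the proposed profile is not a Nash equilibrium.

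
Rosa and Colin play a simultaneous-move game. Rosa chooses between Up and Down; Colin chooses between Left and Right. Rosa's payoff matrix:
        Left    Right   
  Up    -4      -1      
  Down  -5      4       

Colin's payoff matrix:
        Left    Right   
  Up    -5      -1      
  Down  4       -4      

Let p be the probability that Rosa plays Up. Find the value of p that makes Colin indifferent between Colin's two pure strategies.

p = 2/3

In a mixed equilibrium Colin is indifferent between Left and Right; this condition fixes p.
  Colin's payoff to Left: p·(-5) + (1−p)·4 = -9p + 4
  Colin's payoff to Right: p·(-1) + (1−p)·(-4) = 3p - 4
  -9p + 4 = 3p - 4  ⇒  -12p = -8  ⇒  p = 2/3.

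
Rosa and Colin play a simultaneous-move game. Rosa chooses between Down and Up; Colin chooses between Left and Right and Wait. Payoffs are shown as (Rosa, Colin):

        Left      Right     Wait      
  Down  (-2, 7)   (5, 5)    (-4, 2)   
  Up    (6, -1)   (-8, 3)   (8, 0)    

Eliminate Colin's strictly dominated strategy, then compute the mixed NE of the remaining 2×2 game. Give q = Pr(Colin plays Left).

q = 13/21

Colin's strategy Wait is strictly dominated by Right: 5 > 2 and 3 > 0. Eliminate Wait.
For Rosa to be willing to mix, Rosa must be indifferent between Down and Up, which pins down Colin's mix.
  Rosa's payoff from Down: q·(-2) + (1−q)·5 = -7q + 5
  Rosa's payoff from Up: q·6 + (1−q)·(-8) = 14q - 8
  -7q + 5 = 14q - 8  ⇒  -21q = -13  ⇒  q = 13/21.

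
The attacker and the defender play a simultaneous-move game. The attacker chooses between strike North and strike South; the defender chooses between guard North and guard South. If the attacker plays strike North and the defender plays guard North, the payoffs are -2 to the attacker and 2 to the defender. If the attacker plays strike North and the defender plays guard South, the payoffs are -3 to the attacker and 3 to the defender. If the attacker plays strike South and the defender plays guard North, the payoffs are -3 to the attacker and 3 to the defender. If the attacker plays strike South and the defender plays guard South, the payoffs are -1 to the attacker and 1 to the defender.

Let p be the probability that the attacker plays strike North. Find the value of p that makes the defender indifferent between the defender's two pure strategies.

p = 2/3

The attacker's mix must leave the defender indifferent between guard North and guard South.
  the defender's expected payoff from guard North: p·2 + (1−p)·3 = -p + 3
  the defender's expected payoff from guard South: p·3 + (1−p)·1 = 2p + 1
  -p + 3 = 2p + 1  ⇒  -3p = -2  ⇒  p = 2/3.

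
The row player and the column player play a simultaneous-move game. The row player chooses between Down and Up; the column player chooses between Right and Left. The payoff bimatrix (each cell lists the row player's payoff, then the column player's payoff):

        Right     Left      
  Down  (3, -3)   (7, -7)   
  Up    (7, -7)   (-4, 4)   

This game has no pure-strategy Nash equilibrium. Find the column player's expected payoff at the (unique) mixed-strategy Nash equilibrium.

Set the column player's expected payoff from Right equal to that from Left:
  the column player's payoff to Right: p·(-3) + (1−p)·(-7) = 4p - 7
  the column player's payoff to Left: p·(-7) + (1−p)·4 = -11p + 4
  4p - 7 = -11p + 4  ⇒  15p = 11  ⇒  p = 11/15.
At equilibrium the column player is indifferent across columns, so the column player's payoff equals the payoff from Right: (11/15)·(-3) + (4/15)·(-7) = -61/15.

-61/15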